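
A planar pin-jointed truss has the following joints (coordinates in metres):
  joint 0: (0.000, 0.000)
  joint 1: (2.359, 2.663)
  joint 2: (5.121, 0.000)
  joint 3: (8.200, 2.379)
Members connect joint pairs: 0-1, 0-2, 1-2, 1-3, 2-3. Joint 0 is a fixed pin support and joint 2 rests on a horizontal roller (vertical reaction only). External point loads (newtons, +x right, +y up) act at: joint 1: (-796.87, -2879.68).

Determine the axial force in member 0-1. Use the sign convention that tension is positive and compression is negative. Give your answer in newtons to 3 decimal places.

-2628.494

N=4 nodes, M=5 members, R=3 reactions → 2N=8, M+R=8
member 0 (0-1): L=3.5576, (cx,cy)=(0.6631,0.7485)
member 1 (0-2): L=5.1210, (cx,cy)=(1.0000,0.0000)
member 2 (1-2): L=3.8367, (cx,cy)=(0.7199,-0.6941)
member 3 (1-3): L=5.8479, (cx,cy)=(0.9988,-0.0486)
member 4 (2-3): L=3.8910, (cx,cy)=(0.7913,0.6114)
solve A·x = −loads:
  F[0-1] = -2628.4941 N (compression)
  F[0-2] = +946.0562 N (tension)
  F[1-2] = -1314.1662 N (compression)
  F[1-3] = -0.0000 N (compression)
  F[2-3] = +0.0000 N (tension)
  Rx@0 = +796.8700 N
  Ry@0 = +1967.5339 N
  Ry@2 = +912.1461 N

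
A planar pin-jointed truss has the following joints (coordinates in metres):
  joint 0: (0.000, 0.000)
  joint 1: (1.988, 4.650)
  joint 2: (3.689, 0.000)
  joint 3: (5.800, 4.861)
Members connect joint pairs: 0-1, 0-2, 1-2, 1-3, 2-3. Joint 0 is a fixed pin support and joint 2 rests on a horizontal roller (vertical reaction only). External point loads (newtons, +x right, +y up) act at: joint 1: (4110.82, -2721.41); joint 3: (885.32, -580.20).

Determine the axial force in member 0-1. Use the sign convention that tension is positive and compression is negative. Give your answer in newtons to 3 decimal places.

N=4 nodes, M=5 members, R=3 reactions → 2N=8, M+R=8
member 0 (0-1): L=5.0571, (cx,cy)=(0.3931,0.9195)
member 1 (0-2): L=3.6890, (cx,cy)=(1.0000,0.0000)
member 2 (1-2): L=4.9514, (cx,cy)=(0.3435,-0.9391)
member 3 (1-3): L=3.8178, (cx,cy)=(0.9985,0.0553)
member 4 (2-3): L=5.2996, (cx,cy)=(0.3983,0.9172)
solve A·x = −loads:
  F[0-1] = +5900.4991 N (tension)
  F[0-2] = +2676.6082 N (tension)
  F[1-2] = -8606.1692 N (compression)
  F[1-3] = +1167.0798 N (tension)
  F[2-3] = -702.8697 N (compression)
  Rx@0 = -4996.1400 N
  Ry@0 = -5425.4642 N
  Ry@2 = +8727.0742 N

5900.499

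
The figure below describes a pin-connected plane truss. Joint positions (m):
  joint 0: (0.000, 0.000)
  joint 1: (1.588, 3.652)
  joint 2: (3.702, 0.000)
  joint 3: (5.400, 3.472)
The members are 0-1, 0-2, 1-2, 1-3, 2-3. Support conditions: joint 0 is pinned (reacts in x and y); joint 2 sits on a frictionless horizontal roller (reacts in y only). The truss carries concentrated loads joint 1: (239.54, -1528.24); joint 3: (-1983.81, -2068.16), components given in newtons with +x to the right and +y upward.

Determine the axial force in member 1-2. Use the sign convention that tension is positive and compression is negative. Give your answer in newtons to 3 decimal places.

N=4 nodes, M=5 members, R=3 reactions → 2N=8, M+R=8
member 0 (0-1): L=3.9823, (cx,cy)=(0.3988,0.9171)
member 1 (0-2): L=3.7020, (cx,cy)=(1.0000,0.0000)
member 2 (1-2): L=4.2197, (cx,cy)=(0.5010,-0.8655)
member 3 (1-3): L=3.8162, (cx,cy)=(0.9989,-0.0472)
member 4 (2-3): L=3.8650, (cx,cy)=(0.4393,0.8983)
solve A·x = −loads:
  F[0-1] = -1688.3838 N (compression)
  F[0-2] = -1071.0053 N (compression)
  F[1-2] = +75.0785 N (tension)
  F[1-3] = -951.4765 N (compression)
  F[2-3] = -2352.1968 N (compression)
  Rx@0 = +1744.2700 N
  Ry@0 = +1548.3393 N
  Ry@2 = +2048.0607 N

75.078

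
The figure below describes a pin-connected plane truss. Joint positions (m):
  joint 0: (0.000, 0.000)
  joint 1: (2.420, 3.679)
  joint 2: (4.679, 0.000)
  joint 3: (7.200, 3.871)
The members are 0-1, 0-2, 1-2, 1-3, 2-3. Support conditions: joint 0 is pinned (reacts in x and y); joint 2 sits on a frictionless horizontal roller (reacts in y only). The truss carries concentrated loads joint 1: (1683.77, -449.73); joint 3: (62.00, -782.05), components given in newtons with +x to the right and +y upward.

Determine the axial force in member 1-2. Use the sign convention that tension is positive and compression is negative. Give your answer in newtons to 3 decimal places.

N=4 nodes, M=5 members, R=3 reactions → 2N=8, M+R=8
member 0 (0-1): L=4.4036, (cx,cy)=(0.5496,0.8355)
member 1 (0-2): L=4.6790, (cx,cy)=(1.0000,0.0000)
member 2 (1-2): L=4.3172, (cx,cy)=(0.5233,-0.8522)
member 3 (1-3): L=4.7839, (cx,cy)=(0.9992,0.0401)
member 4 (2-3): L=4.6195, (cx,cy)=(0.5457,0.8380)
solve A·x = −loads:
  F[0-1] = +1890.5074 N (tension)
  F[0-2] = +706.8342 N (tension)
  F[1-2] = -2353.5140 N (compression)
  F[1-3] = +587.1319 N (tension)
  F[2-3] = -961.3957 N (compression)
  Rx@0 = -1745.7700 N
  Ry@0 = -1579.4400 N
  Ry@2 = +2811.2200 N

-2353.514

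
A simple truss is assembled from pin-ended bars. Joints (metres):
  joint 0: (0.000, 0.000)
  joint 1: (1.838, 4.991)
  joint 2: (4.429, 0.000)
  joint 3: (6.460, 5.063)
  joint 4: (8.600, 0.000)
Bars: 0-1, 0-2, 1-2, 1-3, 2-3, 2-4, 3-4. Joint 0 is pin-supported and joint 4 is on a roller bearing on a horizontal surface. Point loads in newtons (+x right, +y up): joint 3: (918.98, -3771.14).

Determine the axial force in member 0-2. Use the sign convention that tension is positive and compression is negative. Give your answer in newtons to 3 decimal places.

1065.319

N=5 nodes, M=7 members, R=3 reactions → 2N=10, M+R=10
member 0 (0-1): L=5.3187, (cx,cy)=(0.3456,0.9384)
member 1 (0-2): L=4.4290, (cx,cy)=(1.0000,0.0000)
member 2 (1-2): L=5.6235, (cx,cy)=(0.4607,-0.8875)
member 3 (1-3): L=4.6226, (cx,cy)=(0.9999,0.0156)
member 4 (2-3): L=5.4552, (cx,cy)=(0.3723,0.9281)
member 5 (2-4): L=4.1710, (cx,cy)=(1.0000,0.0000)
member 6 (3-4): L=5.4967, (cx,cy)=(0.3893,-0.9211)
solve A·x = −loads:
  F[0-1] = -423.4664 N (compression)
  F[0-2] = +1065.3193 N (tension)
  F[1-2] = +441.5937 N (tension)
  F[1-3] = -349.8451 N (compression)
  F[2-3] = -422.2864 N (compression)
  F[2-4] = +1426.0028 N (tension)
  F[3-4] = -3662.7530 N (compression)
  Rx@0 = -918.9800 N
  Ry@0 = +397.3772 N
  Ry@4 = +3373.7628 N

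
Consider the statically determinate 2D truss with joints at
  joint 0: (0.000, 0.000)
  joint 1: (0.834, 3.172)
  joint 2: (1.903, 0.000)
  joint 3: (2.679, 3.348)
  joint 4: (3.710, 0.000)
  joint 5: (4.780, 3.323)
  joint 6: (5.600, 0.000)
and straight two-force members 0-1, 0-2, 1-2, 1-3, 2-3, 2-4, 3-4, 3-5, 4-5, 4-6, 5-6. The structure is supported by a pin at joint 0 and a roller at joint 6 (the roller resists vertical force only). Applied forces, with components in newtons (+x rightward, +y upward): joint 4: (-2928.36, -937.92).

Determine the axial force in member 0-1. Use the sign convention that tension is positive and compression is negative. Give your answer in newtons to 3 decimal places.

-327.307

N=7 nodes, M=11 members, R=3 reactions → 2N=14, M+R=14
member 0 (0-1): L=3.2798, (cx,cy)=(0.2543,0.9671)
member 1 (0-2): L=1.9030, (cx,cy)=(1.0000,0.0000)
member 2 (1-2): L=3.3473, (cx,cy)=(0.3194,-0.9476)
member 3 (1-3): L=1.8534, (cx,cy)=(0.9955,0.0950)
member 4 (2-3): L=3.4368, (cx,cy)=(0.2258,0.9742)
member 5 (2-4): L=1.8070, (cx,cy)=(1.0000,0.0000)
member 6 (3-4): L=3.5032, (cx,cy)=(0.2943,-0.9557)
member 7 (3-5): L=2.1011, (cx,cy)=(0.9999,-0.0119)
member 8 (4-5): L=3.4910, (cx,cy)=(0.3065,0.9519)
member 9 (4-6): L=1.8900, (cx,cy)=(1.0000,0.0000)
member 10 (5-6): L=3.4227, (cx,cy)=(0.2396,-0.9709)
solve A·x = −loads:
  F[0-1] = -327.3066 N (compression)
  F[0-2] = -2845.1314 N (compression)
  F[1-2] = +315.5193 N (tension)
  F[1-3] = -184.8290 N (compression)
  F[2-3] = -306.9226 N (compression)
  F[2-4] = -2675.0649 N (compression)
  F[3-4] = +335.6006 N (tension)
  F[3-5] = -352.0895 N (compression)
  F[4-5] = +648.3894 N (tension)
  F[4-6] = +153.3328 N (tension)
  F[5-6] = -640.0110 N (compression)
  Rx@0 = +2928.3600 N
  Ry@0 = +316.5480 N
  Ry@6 = +621.3720 N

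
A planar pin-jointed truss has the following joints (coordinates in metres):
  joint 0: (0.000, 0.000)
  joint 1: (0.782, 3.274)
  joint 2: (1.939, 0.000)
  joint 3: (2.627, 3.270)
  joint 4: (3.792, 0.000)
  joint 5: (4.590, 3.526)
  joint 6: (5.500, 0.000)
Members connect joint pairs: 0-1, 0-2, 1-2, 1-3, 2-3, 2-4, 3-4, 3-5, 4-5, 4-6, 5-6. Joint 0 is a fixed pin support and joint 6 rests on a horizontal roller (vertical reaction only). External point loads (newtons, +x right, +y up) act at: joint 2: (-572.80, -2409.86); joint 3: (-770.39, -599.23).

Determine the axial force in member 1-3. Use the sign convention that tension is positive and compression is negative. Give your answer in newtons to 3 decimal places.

N=7 nodes, M=11 members, R=3 reactions → 2N=14, M+R=14
member 0 (0-1): L=3.3661, (cx,cy)=(0.2323,0.9726)
member 1 (0-2): L=1.9390, (cx,cy)=(1.0000,0.0000)
member 2 (1-2): L=3.4724, (cx,cy)=(0.3332,-0.9429)
member 3 (1-3): L=1.8450, (cx,cy)=(1.0000,-0.0022)
member 4 (2-3): L=3.3416, (cx,cy)=(0.2059,0.9786)
member 5 (2-4): L=1.8530, (cx,cy)=(1.0000,0.0000)
member 6 (3-4): L=3.4713, (cx,cy)=(0.3356,-0.9420)
member 7 (3-5): L=1.9796, (cx,cy)=(0.9916,0.1293)
member 8 (4-5): L=3.6152, (cx,cy)=(0.2207,0.9753)
member 9 (4-6): L=1.7080, (cx,cy)=(1.0000,0.0000)
member 10 (5-6): L=3.6415, (cx,cy)=(0.2499,-0.9683)
solve A·x = −loads:
  F[0-1] = -2396.9014 N (compression)
  F[0-2] = -786.3500 N (compression)
  F[1-2] = +2475.7917 N (tension)
  F[1-3] = -1381.7689 N (compression)
  F[2-3] = +77.1956 N (tension)
  F[2-4] = +595.4818 N (tension)
  F[3-4] = -766.3309 N (compression)
  F[3-5] = -341.1610 N (compression)
  F[4-5] = +740.1422 N (tension)
  F[4-6] = +174.9201 N (tension)
  F[5-6] = -699.9754 N (compression)
  Rx@0 = +1343.1900 N
  Ry@0 = +2331.3226 N
  Ry@6 = +677.7674 N

-1381.769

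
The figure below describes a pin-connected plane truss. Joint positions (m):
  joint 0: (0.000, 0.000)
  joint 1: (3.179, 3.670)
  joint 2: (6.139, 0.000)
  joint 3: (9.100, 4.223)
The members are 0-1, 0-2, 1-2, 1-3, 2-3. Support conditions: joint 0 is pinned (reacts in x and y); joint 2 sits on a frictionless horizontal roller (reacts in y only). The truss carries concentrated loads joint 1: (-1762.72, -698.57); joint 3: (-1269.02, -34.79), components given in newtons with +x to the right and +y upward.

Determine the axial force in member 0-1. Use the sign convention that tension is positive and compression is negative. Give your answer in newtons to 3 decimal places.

N=4 nodes, M=5 members, R=3 reactions → 2N=8, M+R=8
member 0 (0-1): L=4.8554, (cx,cy)=(0.6547,0.7559)
member 1 (0-2): L=6.1390, (cx,cy)=(1.0000,0.0000)
member 2 (1-2): L=4.7149, (cx,cy)=(0.6278,-0.7784)
member 3 (1-3): L=5.9468, (cx,cy)=(0.9957,0.0930)
member 4 (2-3): L=5.1576, (cx,cy)=(0.5741,0.8188)
solve A·x = −loads:
  F[0-1] = -2972.4913 N (compression)
  F[0-2] = -1085.5474 N (compression)
  F[1-2] = +1829.2164 N (tension)
  F[1-3] = -1337.6397 N (compression)
  F[2-3] = +109.4296 N (tension)
  Rx@0 = +3031.7400 N
  Ry@0 = +2246.7841 N
  Ry@2 = -1513.4241 N

-2972.491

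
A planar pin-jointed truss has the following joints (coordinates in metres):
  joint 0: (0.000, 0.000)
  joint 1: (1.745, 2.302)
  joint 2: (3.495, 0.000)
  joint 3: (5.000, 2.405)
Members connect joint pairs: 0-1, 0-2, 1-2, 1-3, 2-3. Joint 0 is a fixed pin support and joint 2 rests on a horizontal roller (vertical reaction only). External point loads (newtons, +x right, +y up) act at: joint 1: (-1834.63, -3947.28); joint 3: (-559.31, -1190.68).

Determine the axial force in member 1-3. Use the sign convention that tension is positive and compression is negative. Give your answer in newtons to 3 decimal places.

N=4 nodes, M=5 members, R=3 reactions → 2N=8, M+R=8
member 0 (0-1): L=2.8886, (cx,cy)=(0.6041,0.7969)
member 1 (0-2): L=3.4950, (cx,cy)=(1.0000,0.0000)
member 2 (1-2): L=2.8917, (cx,cy)=(0.6052,-0.7961)
member 3 (1-3): L=3.2566, (cx,cy)=(0.9995,0.0316)
member 4 (2-3): L=2.8371, (cx,cy)=(0.5305,0.8477)
solve A·x = −loads:
  F[0-1] = -3836.0446 N (compression)
  F[0-2] = -76.6202 N (compression)
  F[1-2] = -1110.7886 N (compression)
  F[1-3] = +189.6416 N (tension)
  F[2-3] = -1411.6743 N (compression)
  Rx@0 = +2393.9400 N
  Ry@0 = +3057.0030 N
  Ry@2 = +2080.9570 N

189.642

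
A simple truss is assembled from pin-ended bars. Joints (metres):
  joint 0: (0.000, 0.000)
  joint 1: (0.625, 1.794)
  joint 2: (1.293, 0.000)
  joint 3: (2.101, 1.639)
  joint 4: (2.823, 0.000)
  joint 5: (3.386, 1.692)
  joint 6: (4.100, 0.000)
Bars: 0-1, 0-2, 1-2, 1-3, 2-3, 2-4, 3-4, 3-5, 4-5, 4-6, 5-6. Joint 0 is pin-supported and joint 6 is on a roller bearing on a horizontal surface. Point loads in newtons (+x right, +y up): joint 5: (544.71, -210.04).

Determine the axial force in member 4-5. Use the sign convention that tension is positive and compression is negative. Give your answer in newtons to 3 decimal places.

184.521

N=7 nodes, M=11 members, R=3 reactions → 2N=14, M+R=14
member 0 (0-1): L=1.8998, (cx,cy)=(0.3290,0.9443)
member 1 (0-2): L=1.2930, (cx,cy)=(1.0000,0.0000)
member 2 (1-2): L=1.9143, (cx,cy)=(0.3489,-0.9371)
member 3 (1-3): L=1.4841, (cx,cy)=(0.9945,-0.1044)
member 4 (2-3): L=1.8273, (cx,cy)=(0.4422,0.8969)
member 5 (2-4): L=1.5300, (cx,cy)=(1.0000,0.0000)
member 6 (3-4): L=1.7910, (cx,cy)=(0.4031,-0.9151)
member 7 (3-5): L=1.2861, (cx,cy)=(0.9992,0.0412)
member 8 (4-5): L=1.7832, (cx,cy)=(0.3157,0.9489)
member 9 (4-6): L=1.2770, (cx,cy)=(1.0000,0.0000)
member 10 (5-6): L=1.8365, (cx,cy)=(0.3888,-0.9213)
solve A·x = −loads:
  F[0-1] = +199.3097 N (tension)
  F[0-2] = +479.1391 N (tension)
  F[1-2] = -216.6586 N (compression)
  F[1-3] = +141.9496 N (tension)
  F[2-3] = +226.3720 N (tension)
  F[2-4] = +303.4413 N (tension)
  F[3-4] = -191.3174 N (compression)
  F[3-5] = +318.6654 N (tension)
  F[4-5] = +184.5206 N (tension)
  F[4-6] = +168.0579 N (tension)
  F[5-6] = -432.2619 N (compression)
  Rx@0 = -544.7100 N
  Ry@0 = -188.2148 N
  Ry@6 = +398.2548 N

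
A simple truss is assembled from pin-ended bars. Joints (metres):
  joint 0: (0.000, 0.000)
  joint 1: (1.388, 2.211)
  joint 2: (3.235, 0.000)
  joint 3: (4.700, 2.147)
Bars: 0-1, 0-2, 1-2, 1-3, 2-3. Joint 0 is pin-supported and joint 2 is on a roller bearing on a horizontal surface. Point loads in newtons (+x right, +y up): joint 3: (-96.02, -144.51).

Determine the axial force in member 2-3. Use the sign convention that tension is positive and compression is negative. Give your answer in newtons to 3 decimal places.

N=4 nodes, M=5 members, R=3 reactions → 2N=8, M+R=8
member 0 (0-1): L=2.6106, (cx,cy)=(0.5317,0.8469)
member 1 (0-2): L=3.2350, (cx,cy)=(1.0000,0.0000)
member 2 (1-2): L=2.8810, (cx,cy)=(0.6411,-0.7675)
member 3 (1-3): L=3.3126, (cx,cy)=(0.9998,-0.0193)
member 4 (2-3): L=2.5992, (cx,cy)=(0.5636,0.8260)
solve A·x = −loads:
  F[0-1] = +2.0265 N (tension)
  F[0-2] = -97.0974 N (compression)
  F[1-2] = -2.3006 N (compression)
  F[1-3] = +2.5529 N (tension)
  F[2-3] = -174.8868 N (compression)
  Rx@0 = +96.0200 N
  Ry@0 = -1.7163 N
  Ry@2 = +146.2263 N

-174.887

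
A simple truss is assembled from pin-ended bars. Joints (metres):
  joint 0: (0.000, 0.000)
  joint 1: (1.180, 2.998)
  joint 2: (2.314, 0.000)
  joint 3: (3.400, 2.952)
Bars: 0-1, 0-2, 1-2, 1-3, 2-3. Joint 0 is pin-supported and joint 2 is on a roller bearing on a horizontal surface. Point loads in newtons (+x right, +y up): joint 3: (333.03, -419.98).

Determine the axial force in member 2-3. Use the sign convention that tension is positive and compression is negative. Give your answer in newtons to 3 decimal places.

-436.816

N=4 nodes, M=5 members, R=3 reactions → 2N=8, M+R=8
member 0 (0-1): L=3.2219, (cx,cy)=(0.3662,0.9305)
member 1 (0-2): L=2.3140, (cx,cy)=(1.0000,0.0000)
member 2 (1-2): L=3.2053, (cx,cy)=(0.3538,-0.9353)
member 3 (1-3): L=2.2205, (cx,cy)=(0.9998,-0.0207)
member 4 (2-3): L=3.1454, (cx,cy)=(0.3453,0.9385)
solve A·x = −loads:
  F[0-1] = +668.3965 N (tension)
  F[0-2] = +88.2313 N (tension)
  F[1-2] = -675.6796 N (compression)
  F[1-3] = +483.9504 N (tension)
  F[2-3] = -436.8160 N (compression)
  Rx@0 = -333.0300 N
  Ry@0 = -621.9546 N
  Ry@2 = +1041.9346 N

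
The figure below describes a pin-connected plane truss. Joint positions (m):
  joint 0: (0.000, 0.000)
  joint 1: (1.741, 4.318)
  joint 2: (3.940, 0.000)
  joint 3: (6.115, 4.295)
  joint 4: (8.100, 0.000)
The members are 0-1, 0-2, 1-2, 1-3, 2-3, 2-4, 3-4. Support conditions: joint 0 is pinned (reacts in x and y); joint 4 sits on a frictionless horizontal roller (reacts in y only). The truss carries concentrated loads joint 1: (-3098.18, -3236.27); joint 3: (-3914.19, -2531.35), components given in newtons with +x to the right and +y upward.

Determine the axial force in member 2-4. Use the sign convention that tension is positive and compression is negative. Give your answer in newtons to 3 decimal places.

N=5 nodes, M=7 members, R=3 reactions → 2N=10, M+R=10
member 0 (0-1): L=4.6558, (cx,cy)=(0.3739,0.9275)
member 1 (0-2): L=3.9400, (cx,cy)=(1.0000,0.0000)
member 2 (1-2): L=4.8457, (cx,cy)=(0.4538,-0.8911)
member 3 (1-3): L=4.3741, (cx,cy)=(1.0000,-0.0053)
member 4 (2-3): L=4.8143, (cx,cy)=(0.4518,0.8921)
member 5 (2-4): L=4.1600, (cx,cy)=(1.0000,0.0000)
member 6 (3-4): L=4.7315, (cx,cy)=(0.4195,-0.9077)
solve A·x = −loads:
  F[0-1] = -7426.9077 N (compression)
  F[0-2] = -4235.1187 N (compression)
  F[1-2] = +4107.2081 N (tension)
  F[1-3] = -1542.9650 N (compression)
  F[2-3] = -4102.4673 N (compression)
  F[2-4] = -517.8440 N (compression)
  F[3-4] = +1234.3514 N (tension)
  Rx@0 = +7012.3700 N
  Ry@0 = +6888.0936 N
  Ry@4 = -1120.4736 N

-517.844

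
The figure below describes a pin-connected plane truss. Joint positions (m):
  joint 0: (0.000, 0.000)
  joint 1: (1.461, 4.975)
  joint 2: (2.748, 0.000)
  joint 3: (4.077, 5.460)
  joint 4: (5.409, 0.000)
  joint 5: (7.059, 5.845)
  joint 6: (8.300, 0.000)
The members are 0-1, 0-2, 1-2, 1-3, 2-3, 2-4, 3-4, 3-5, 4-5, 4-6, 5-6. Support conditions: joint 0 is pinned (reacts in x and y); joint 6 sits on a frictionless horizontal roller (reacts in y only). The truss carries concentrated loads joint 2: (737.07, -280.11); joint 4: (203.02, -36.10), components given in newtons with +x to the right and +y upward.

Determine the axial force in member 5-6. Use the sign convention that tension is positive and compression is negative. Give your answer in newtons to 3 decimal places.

N=7 nodes, M=11 members, R=3 reactions → 2N=14, M+R=14
member 0 (0-1): L=5.1851, (cx,cy)=(0.2818,0.9595)
member 1 (0-2): L=2.7480, (cx,cy)=(1.0000,0.0000)
member 2 (1-2): L=5.1388, (cx,cy)=(0.2504,-0.9681)
member 3 (1-3): L=2.6606, (cx,cy)=(0.9832,0.1823)
member 4 (2-3): L=5.6194, (cx,cy)=(0.2365,0.9716)
member 5 (2-4): L=2.6610, (cx,cy)=(1.0000,0.0000)
member 6 (3-4): L=5.6201, (cx,cy)=(0.2370,-0.9715)
member 7 (3-5): L=3.0068, (cx,cy)=(0.9918,0.1280)
member 8 (4-5): L=6.0734, (cx,cy)=(0.2717,0.9624)
member 9 (4-6): L=2.8910, (cx,cy)=(1.0000,0.0000)
member 10 (5-6): L=5.9753, (cx,cy)=(0.2077,-0.9782)
solve A·x = −loads:
  F[0-1] = -208.3875 N (compression)
  F[0-2] = +998.8072 N (tension)
  F[1-2] = +186.3444 N (tension)
  F[1-3] = -107.1829 N (compression)
  F[2-3] = +102.6155 N (tension)
  F[2-4] = +284.1383 N (tension)
  F[3-4] = -90.4483 N (compression)
  F[3-5] = -60.1769 N (compression)
  F[4-5] = +128.8162 N (tension)
  F[4-6] = +24.6854 N (tension)
  F[5-6] = -118.8576 N (compression)
  Rx@0 = -940.0900 N
  Ry@0 = +199.9441 N
  Ry@6 = +116.2659 N

-118.858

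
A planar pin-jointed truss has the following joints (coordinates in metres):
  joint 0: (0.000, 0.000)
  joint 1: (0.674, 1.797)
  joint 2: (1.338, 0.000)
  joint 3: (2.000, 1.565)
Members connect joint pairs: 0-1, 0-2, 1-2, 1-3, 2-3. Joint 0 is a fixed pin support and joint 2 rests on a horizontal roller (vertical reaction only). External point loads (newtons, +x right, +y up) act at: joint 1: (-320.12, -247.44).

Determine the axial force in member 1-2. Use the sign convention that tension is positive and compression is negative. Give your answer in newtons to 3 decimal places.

325.467

N=4 nodes, M=5 members, R=3 reactions → 2N=8, M+R=8
member 0 (0-1): L=1.9192, (cx,cy)=(0.3512,0.9363)
member 1 (0-2): L=1.3380, (cx,cy)=(1.0000,0.0000)
member 2 (1-2): L=1.9158, (cx,cy)=(0.3466,-0.9380)
member 3 (1-3): L=1.3461, (cx,cy)=(0.9850,-0.1723)
member 4 (2-3): L=1.6993, (cx,cy)=(0.3896,0.9210)
solve A·x = −loads:
  F[0-1] = -590.3318 N (compression)
  F[0-2] = -112.8069 N (compression)
  F[1-2] = +325.4670 N (tension)
  F[1-3] = -0.0000 N (tension)
  F[2-3] = +0.0000 N (tension)
  Rx@0 = +320.1200 N
  Ry@0 = +552.7323 N
  Ry@2 = -305.2923 N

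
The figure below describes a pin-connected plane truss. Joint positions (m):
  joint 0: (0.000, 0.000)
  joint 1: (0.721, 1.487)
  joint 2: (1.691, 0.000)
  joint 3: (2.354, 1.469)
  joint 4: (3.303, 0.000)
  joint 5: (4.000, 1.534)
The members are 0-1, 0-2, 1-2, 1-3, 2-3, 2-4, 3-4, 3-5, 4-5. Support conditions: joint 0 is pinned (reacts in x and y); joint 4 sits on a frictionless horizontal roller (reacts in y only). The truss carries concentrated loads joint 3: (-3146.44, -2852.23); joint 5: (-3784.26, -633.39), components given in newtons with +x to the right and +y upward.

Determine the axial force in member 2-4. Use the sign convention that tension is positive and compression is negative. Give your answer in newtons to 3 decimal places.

N=6 nodes, M=9 members, R=3 reactions → 2N=12, M+R=12
member 0 (0-1): L=1.6526, (cx,cy)=(0.4363,0.8998)
member 1 (0-2): L=1.6910, (cx,cy)=(1.0000,0.0000)
member 2 (1-2): L=1.7754, (cx,cy)=(0.5464,-0.8376)
member 3 (1-3): L=1.6331, (cx,cy)=(0.9999,-0.0110)
member 4 (2-3): L=1.6117, (cx,cy)=(0.4114,0.9115)
member 5 (2-4): L=1.6120, (cx,cy)=(1.0000,0.0000)
member 6 (3-4): L=1.7489, (cx,cy)=(0.5426,-0.8400)
member 7 (3-5): L=1.6473, (cx,cy)=(0.9992,0.0395)
member 8 (4-5): L=1.6849, (cx,cy)=(0.4137,0.9104)
solve A·x = −loads:
  F[0-1] = -4270.5932 N (compression)
  F[0-2] = -5067.4899 N (compression)
  F[1-2] = +4645.9371 N (tension)
  F[1-3] = -4401.8023 N (compression)
  F[2-3] = -4269.1846 N (compression)
  F[2-4] = -772.9481 N (compression)
  F[3-4] = +1011.8021 N (tension)
  F[3-5] = -3563.1258 N (compression)
  F[4-5] = -541.2764 N (compression)
  Rx@0 = +6930.7000 N
  Ry@0 = +3842.7092 N
  Ry@4 = -357.0892 N

-772.948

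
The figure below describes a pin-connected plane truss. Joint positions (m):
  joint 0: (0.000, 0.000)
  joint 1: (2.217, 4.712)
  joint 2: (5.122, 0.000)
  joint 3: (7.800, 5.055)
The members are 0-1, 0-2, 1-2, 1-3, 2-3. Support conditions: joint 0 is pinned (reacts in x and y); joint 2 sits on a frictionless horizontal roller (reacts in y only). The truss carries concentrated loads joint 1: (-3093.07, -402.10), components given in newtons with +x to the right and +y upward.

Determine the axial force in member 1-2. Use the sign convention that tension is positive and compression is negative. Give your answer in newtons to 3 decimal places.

3138.323

N=4 nodes, M=5 members, R=3 reactions → 2N=8, M+R=8
member 0 (0-1): L=5.2075, (cx,cy)=(0.4257,0.9048)
member 1 (0-2): L=5.1220, (cx,cy)=(1.0000,0.0000)
member 2 (1-2): L=5.5355, (cx,cy)=(0.5248,-0.8512)
member 3 (1-3): L=5.5935, (cx,cy)=(0.9981,0.0613)
member 4 (2-3): L=5.7206, (cx,cy)=(0.4681,0.8837)
solve A·x = −loads:
  F[0-1] = -3396.7374 N (compression)
  F[0-2] = -1646.9692 N (compression)
  F[1-2] = +3138.3232 N (tension)
  F[1-3] = -0.0000 N (compression)
  F[2-3] = -0.0000 N (compression)
  Rx@0 = +3093.0700 N
  Ry@0 = +3073.5350 N
  Ry@2 = -2671.4350 N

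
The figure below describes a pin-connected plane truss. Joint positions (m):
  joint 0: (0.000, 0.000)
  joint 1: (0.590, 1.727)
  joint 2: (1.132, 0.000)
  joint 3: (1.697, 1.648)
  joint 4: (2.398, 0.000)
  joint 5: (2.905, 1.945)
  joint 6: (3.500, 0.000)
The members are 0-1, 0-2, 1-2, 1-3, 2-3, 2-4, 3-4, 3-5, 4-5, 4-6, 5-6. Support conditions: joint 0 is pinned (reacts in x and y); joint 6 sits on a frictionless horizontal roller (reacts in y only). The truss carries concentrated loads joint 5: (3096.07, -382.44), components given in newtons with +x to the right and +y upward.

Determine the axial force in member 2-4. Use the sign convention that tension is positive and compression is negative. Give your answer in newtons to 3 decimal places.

N=7 nodes, M=11 members, R=3 reactions → 2N=14, M+R=14
member 0 (0-1): L=1.8250, (cx,cy)=(0.3233,0.9463)
member 1 (0-2): L=1.1320, (cx,cy)=(1.0000,0.0000)
member 2 (1-2): L=1.8101, (cx,cy)=(0.2994,-0.9541)
member 3 (1-3): L=1.1098, (cx,cy)=(0.9975,-0.0712)
member 4 (2-3): L=1.7422, (cx,cy)=(0.3243,0.9460)
member 5 (2-4): L=1.2660, (cx,cy)=(1.0000,0.0000)
member 6 (3-4): L=1.7909, (cx,cy)=(0.3914,-0.9202)
member 7 (3-5): L=1.2440, (cx,cy)=(0.9711,0.2388)
member 8 (4-5): L=2.0100, (cx,cy)=(0.2522,0.9677)
member 9 (4-6): L=1.1020, (cx,cy)=(1.0000,0.0000)
member 10 (5-6): L=2.0340, (cx,cy)=(0.2925,-0.9563)
solve A·x = −loads:
  F[0-1] = +1749.4601 N (tension)
  F[0-2] = +2530.4914 N (tension)
  F[1-2] = -1818.1550 N (compression)
  F[1-3] = +1112.8275 N (tension)
  F[2-3] = +1833.8476 N (tension)
  F[2-4] = +1391.3310 N (tension)
  F[3-4] = -1216.3819 N (compression)
  F[3-5] = +2245.8074 N (tension)
  F[4-5] = +1156.7302 N (tension)
  F[4-6] = +623.4363 N (tension)
  F[5-6] = -2131.1817 N (compression)
  Rx@0 = -3096.0700 N
  Ry@0 = -1655.5155 N
  Ry@6 = +2037.9555 N

1391.331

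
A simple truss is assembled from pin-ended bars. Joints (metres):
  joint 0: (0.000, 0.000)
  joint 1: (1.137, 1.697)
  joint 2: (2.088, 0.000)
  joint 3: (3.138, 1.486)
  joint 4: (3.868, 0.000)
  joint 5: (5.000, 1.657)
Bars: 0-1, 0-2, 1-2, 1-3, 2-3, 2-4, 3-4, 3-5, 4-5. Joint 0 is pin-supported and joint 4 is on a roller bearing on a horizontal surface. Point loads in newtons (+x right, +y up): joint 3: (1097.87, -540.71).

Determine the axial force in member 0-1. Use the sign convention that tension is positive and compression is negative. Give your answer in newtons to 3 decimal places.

N=6 nodes, M=9 members, R=3 reactions → 2N=12, M+R=12
member 0 (0-1): L=2.0427, (cx,cy)=(0.5566,0.8308)
member 1 (0-2): L=2.0880, (cx,cy)=(1.0000,0.0000)
member 2 (1-2): L=1.9453, (cx,cy)=(0.4889,-0.8724)
member 3 (1-3): L=2.0121, (cx,cy)=(0.9945,-0.1049)
member 4 (2-3): L=1.8195, (cx,cy)=(0.5771,0.8167)
member 5 (2-4): L=1.7800, (cx,cy)=(1.0000,0.0000)
member 6 (3-4): L=1.6556, (cx,cy)=(0.4409,-0.8975)
member 7 (3-5): L=1.8698, (cx,cy)=(0.9958,0.0915)
member 8 (4-5): L=2.0068, (cx,cy)=(0.5641,0.8257)
solve A·x = −loads:
  F[0-1] = +384.8612 N (tension)
  F[0-2] = +883.6489 N (tension)
  F[1-2] = -417.0521 N (compression)
  F[1-3] = +420.4232 N (tension)
  F[2-3] = +445.4771 N (tension)
  F[2-4] = +422.6927 N (tension)
  F[3-4] = -958.6587 N (compression)
  F[3-5] = -0.0000 N (compression)
  F[4-5] = +0.0000 N (tension)
  Rx@0 = -1097.8700 N
  Ry@0 = -319.7302 N
  Ry@4 = +860.4402 N

384.861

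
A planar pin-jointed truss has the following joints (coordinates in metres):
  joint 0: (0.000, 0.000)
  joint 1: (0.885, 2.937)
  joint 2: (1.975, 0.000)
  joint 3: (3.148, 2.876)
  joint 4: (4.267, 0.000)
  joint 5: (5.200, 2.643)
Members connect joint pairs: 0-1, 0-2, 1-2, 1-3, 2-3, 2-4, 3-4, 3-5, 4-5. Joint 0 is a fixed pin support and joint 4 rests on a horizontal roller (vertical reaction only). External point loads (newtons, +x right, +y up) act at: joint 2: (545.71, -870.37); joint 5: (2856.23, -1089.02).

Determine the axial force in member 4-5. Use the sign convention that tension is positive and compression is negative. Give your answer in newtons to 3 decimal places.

-779.697

N=6 nodes, M=9 members, R=3 reactions → 2N=12, M+R=12
member 0 (0-1): L=3.0674, (cx,cy)=(0.2885,0.9575)
member 1 (0-2): L=1.9750, (cx,cy)=(1.0000,0.0000)
member 2 (1-2): L=3.1327, (cx,cy)=(0.3479,-0.9375)
member 3 (1-3): L=2.2638, (cx,cy)=(0.9996,-0.0269)
member 4 (2-3): L=3.1060, (cx,cy)=(0.3777,0.9259)
member 5 (2-4): L=2.2920, (cx,cy)=(1.0000,0.0000)
member 6 (3-4): L=3.0860, (cx,cy)=(0.3626,-0.9319)
member 7 (3-5): L=2.0652, (cx,cy)=(0.9936,-0.1128)
member 8 (4-5): L=2.8028, (cx,cy)=(0.3329,0.9430)
solve A·x = −loads:
  F[0-1] = +1608.1521 N (tension)
  F[0-2] = +2937.9654 N (tension)
  F[1-2] = -1672.4580 N (compression)
  F[1-3] = +1046.2663 N (tension)
  F[2-3] = +2633.3366 N (tension)
  F[2-4] = +815.8514 N (tension)
  F[3-4] = -2965.7639 N (compression)
  F[3-5] = +3135.7940 N (tension)
  F[4-5] = -779.6967 N (compression)
  Rx@0 = -3401.9400 N
  Ry@0 = -1539.7665 N
  Ry@4 = +3499.1565 N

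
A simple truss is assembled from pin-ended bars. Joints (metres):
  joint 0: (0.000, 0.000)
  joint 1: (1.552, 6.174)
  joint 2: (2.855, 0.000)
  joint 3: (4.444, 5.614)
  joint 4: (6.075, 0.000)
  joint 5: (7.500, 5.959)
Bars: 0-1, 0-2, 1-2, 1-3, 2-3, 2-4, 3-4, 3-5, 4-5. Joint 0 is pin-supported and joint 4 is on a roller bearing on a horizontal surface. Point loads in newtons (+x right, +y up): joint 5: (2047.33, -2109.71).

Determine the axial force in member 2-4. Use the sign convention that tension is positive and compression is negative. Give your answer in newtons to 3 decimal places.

N=6 nodes, M=9 members, R=3 reactions → 2N=12, M+R=12
member 0 (0-1): L=6.3661, (cx,cy)=(0.2438,0.9698)
member 1 (0-2): L=2.8550, (cx,cy)=(1.0000,0.0000)
member 2 (1-2): L=6.3100, (cx,cy)=(0.2065,-0.9784)
member 3 (1-3): L=2.9457, (cx,cy)=(0.9818,-0.1901)
member 4 (2-3): L=5.8345, (cx,cy)=(0.2723,0.9622)
member 5 (2-4): L=3.2200, (cx,cy)=(1.0000,0.0000)
member 6 (3-4): L=5.8461, (cx,cy)=(0.2790,-0.9603)
member 7 (3-5): L=3.0754, (cx,cy)=(0.9937,0.1122)
member 8 (4-5): L=6.1270, (cx,cy)=(0.2326,0.9726)
solve A·x = −loads:
  F[0-1] = +2580.9818 N (tension)
  F[0-2] = +1418.1071 N (tension)
  F[1-2] = -2797.0767 N (compression)
  F[1-3] = +1229.2296 N (tension)
  F[2-3] = +2844.3060 N (tension)
  F[2-4] = +65.8892 N (tension)
  F[3-4] = -2298.2854 N (compression)
  F[3-5] = +2639.2950 N (tension)
  F[4-5] = -2473.6176 N (compression)
  Rx@0 = -2047.3300 N
  Ry@0 = -2503.1072 N
  Ry@4 = +4612.8172 N

65.889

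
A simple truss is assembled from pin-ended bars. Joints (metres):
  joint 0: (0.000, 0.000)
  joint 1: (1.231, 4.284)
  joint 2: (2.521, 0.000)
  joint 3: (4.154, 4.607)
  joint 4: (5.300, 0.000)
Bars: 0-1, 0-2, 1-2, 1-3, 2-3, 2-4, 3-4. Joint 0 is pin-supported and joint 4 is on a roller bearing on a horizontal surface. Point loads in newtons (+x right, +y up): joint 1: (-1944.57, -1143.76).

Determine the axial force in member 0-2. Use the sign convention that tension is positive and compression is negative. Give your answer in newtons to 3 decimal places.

-1240.594

N=5 nodes, M=7 members, R=3 reactions → 2N=10, M+R=10
member 0 (0-1): L=4.4574, (cx,cy)=(0.2762,0.9611)
member 1 (0-2): L=2.5210, (cx,cy)=(1.0000,0.0000)
member 2 (1-2): L=4.4740, (cx,cy)=(0.2883,-0.9575)
member 3 (1-3): L=2.9408, (cx,cy)=(0.9939,0.1098)
member 4 (2-3): L=4.8879, (cx,cy)=(0.3341,0.9425)
member 5 (2-4): L=2.7790, (cx,cy)=(1.0000,0.0000)
member 6 (3-4): L=4.7474, (cx,cy)=(0.2414,-0.9704)
solve A·x = −loads:
  F[0-1] = -2549.0425 N (compression)
  F[0-2] = -1240.5940 N (compression)
  F[1-2] = +1458.7083 N (tension)
  F[1-3] = +824.9930 N (tension)
  F[2-3] = -1481.9082 N (compression)
  F[2-4] = -324.9061 N (compression)
  F[3-4] = +1345.9492 N (tension)
  Rx@0 = +1944.5700 N
  Ry@0 = +2449.9052 N
  Ry@4 = -1306.1452 N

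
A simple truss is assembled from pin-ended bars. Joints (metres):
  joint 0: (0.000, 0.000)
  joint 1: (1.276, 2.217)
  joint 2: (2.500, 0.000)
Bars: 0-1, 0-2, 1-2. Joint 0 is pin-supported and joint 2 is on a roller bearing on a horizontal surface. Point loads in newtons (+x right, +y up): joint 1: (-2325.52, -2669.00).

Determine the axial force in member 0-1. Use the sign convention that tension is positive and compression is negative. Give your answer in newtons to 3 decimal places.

N=3 nodes, M=3 members, R=3 reactions → 2N=6, M+R=6
member 0 (0-1): L=2.5580, (cx,cy)=(0.4988,0.8667)
member 1 (0-2): L=2.5000, (cx,cy)=(1.0000,0.0000)
member 2 (1-2): L=2.5324, (cx,cy)=(0.4833,-0.8754)
solve A·x = −loads:
  F[0-1] = -3887.1770 N (compression)
  F[0-2] = -386.4757 N (compression)
  F[1-2] = +799.6139 N (tension)
  Rx@0 = +2325.5200 N
  Ry@0 = +3369.0135 N
  Ry@2 = -700.0135 N

-3887.177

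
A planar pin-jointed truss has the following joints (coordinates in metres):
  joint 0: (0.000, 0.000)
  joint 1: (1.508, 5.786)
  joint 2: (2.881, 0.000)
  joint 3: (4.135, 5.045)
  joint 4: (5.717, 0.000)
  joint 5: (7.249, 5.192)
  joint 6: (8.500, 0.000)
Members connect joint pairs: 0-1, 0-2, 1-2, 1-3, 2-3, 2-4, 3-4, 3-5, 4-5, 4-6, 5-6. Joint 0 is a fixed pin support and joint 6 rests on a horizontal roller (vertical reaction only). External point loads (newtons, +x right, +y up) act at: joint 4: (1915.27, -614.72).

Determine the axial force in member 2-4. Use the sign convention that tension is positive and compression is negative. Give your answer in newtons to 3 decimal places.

2080.233

N=7 nodes, M=11 members, R=3 reactions → 2N=14, M+R=14
member 0 (0-1): L=5.9793, (cx,cy)=(0.2522,0.9677)
member 1 (0-2): L=2.8810, (cx,cy)=(1.0000,0.0000)
member 2 (1-2): L=5.9467, (cx,cy)=(0.2309,-0.9730)
member 3 (1-3): L=2.7295, (cx,cy)=(0.9624,-0.2715)
member 4 (2-3): L=5.1985, (cx,cy)=(0.2412,0.9705)
member 5 (2-4): L=2.8360, (cx,cy)=(1.0000,0.0000)
member 6 (3-4): L=5.2872, (cx,cy)=(0.2992,-0.9542)
member 7 (3-5): L=3.1175, (cx,cy)=(0.9989,0.0472)
member 8 (4-5): L=5.4133, (cx,cy)=(0.2830,0.9591)
member 9 (4-6): L=2.7830, (cx,cy)=(1.0000,0.0000)
member 10 (5-6): L=5.3406, (cx,cy)=(0.2342,-0.9722)
solve A·x = −loads:
  F[0-1] = -207.9900 N (compression)
  F[0-2] = +1967.7259 N (tension)
  F[1-2] = +237.9927 N (tension)
  F[1-3] = -111.5960 N (compression)
  F[2-3] = -238.6085 N (compression)
  F[2-4] = +2080.2328 N (tension)
  F[3-4] = +199.8110 N (tension)
  F[3-5] = -224.9989 N (compression)
  F[4-5] = +442.1384 N (tension)
  F[4-6] = +99.6206 N (tension)
  F[5-6] = -425.2858 N (compression)
  Rx@0 = -1915.2700 N
  Ry@0 = +201.2666 N
  Ry@6 = +413.4534 N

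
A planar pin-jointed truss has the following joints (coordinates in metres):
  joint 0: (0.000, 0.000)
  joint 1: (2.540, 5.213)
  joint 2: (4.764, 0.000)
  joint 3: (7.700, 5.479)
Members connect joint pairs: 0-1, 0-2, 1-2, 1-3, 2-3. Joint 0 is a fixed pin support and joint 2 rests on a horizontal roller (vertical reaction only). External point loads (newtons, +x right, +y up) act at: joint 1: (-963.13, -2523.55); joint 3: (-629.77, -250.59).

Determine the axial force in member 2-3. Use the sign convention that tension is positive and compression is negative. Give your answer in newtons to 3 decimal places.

-254.499

N=4 nodes, M=5 members, R=3 reactions → 2N=8, M+R=8
member 0 (0-1): L=5.7989, (cx,cy)=(0.4380,0.8990)
member 1 (0-2): L=4.7640, (cx,cy)=(1.0000,0.0000)
member 2 (1-2): L=5.6676, (cx,cy)=(0.3924,-0.9198)
member 3 (1-3): L=5.1669, (cx,cy)=(0.9987,0.0515)
member 4 (2-3): L=6.2161, (cx,cy)=(0.4723,0.8814)
solve A·x = −loads:
  F[0-1] = -3116.7283 N (compression)
  F[0-2] = -227.7235 N (compression)
  F[1-2] = +273.9950 N (tension)
  F[1-3] = -510.2406 N (compression)
  F[2-3] = -254.4990 N (compression)
  Rx@0 = +1592.9000 N
  Ry@0 = +2801.8366 N
  Ry@2 = -27.6966 N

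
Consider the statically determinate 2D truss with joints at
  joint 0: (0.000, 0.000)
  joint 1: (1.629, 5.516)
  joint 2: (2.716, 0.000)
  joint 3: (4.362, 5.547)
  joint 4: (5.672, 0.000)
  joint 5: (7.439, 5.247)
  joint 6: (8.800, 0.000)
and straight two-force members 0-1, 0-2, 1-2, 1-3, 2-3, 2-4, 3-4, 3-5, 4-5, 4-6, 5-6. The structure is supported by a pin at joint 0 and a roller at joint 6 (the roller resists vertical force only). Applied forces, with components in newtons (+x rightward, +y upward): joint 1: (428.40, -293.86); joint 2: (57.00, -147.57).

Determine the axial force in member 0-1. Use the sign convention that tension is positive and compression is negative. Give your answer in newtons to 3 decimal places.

N=7 nodes, M=11 members, R=3 reactions → 2N=14, M+R=14
member 0 (0-1): L=5.7515, (cx,cy)=(0.2832,0.9591)
member 1 (0-2): L=2.7160, (cx,cy)=(1.0000,0.0000)
member 2 (1-2): L=5.6221, (cx,cy)=(0.1933,-0.9811)
member 3 (1-3): L=2.7332, (cx,cy)=(0.9999,0.0113)
member 4 (2-3): L=5.7861, (cx,cy)=(0.2845,0.9587)
member 5 (2-4): L=2.9560, (cx,cy)=(1.0000,0.0000)
member 6 (3-4): L=5.6996, (cx,cy)=(0.2298,-0.9732)
member 7 (3-5): L=3.0916, (cx,cy)=(0.9953,-0.0970)
member 8 (4-5): L=5.5365, (cx,cy)=(0.3192,0.9477)
member 9 (4-6): L=3.1280, (cx,cy)=(1.0000,0.0000)
member 10 (5-6): L=5.4206, (cx,cy)=(0.2511,-0.9680)
solve A·x = −loads:
  F[0-1] = -76.0732 N (compression)
  F[0-2] = +506.9462 N (tension)
  F[1-2] = -229.8383 N (compression)
  F[1-3] = -405.5343 N (compression)
  F[2-3] = +389.1500 N (tension)
  F[2-4] = +294.8041 N (tension)
  F[3-4] = -357.3016 N (compression)
  F[3-5] = -213.6899 N (compression)
  F[4-5] = +366.9249 N (tension)
  F[4-6] = +95.5766 N (tension)
  F[5-6] = -380.6657 N (compression)
  Rx@0 = -485.4000 N
  Ry@0 = +72.9581 N
  Ry@6 = +368.4719 N

-76.073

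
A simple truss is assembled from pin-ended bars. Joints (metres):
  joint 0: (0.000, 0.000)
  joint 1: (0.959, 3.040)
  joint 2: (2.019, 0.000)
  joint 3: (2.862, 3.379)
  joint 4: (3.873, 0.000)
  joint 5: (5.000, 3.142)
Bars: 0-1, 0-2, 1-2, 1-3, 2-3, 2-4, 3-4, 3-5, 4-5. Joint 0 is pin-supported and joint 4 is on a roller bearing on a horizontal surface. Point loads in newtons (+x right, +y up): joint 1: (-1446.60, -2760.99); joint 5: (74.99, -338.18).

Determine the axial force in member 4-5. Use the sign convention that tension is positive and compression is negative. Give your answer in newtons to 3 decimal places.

-337.044

N=6 nodes, M=9 members, R=3 reactions → 2N=12, M+R=12
member 0 (0-1): L=3.1877, (cx,cy)=(0.3008,0.9537)
member 1 (0-2): L=2.0190, (cx,cy)=(1.0000,0.0000)
member 2 (1-2): L=3.2195, (cx,cy)=(0.3292,-0.9442)
member 3 (1-3): L=1.9330, (cx,cy)=(0.9845,0.1754)
member 4 (2-3): L=3.4826, (cx,cy)=(0.2421,0.9703)
member 5 (2-4): L=1.8540, (cx,cy)=(1.0000,0.0000)
member 6 (3-4): L=3.5270, (cx,cy)=(0.2866,-0.9580)
member 7 (3-5): L=2.1511, (cx,cy)=(0.9939,-0.1102)
member 8 (4-5): L=3.3380, (cx,cy)=(0.3376,0.9413)
solve A·x = −loads:
  F[0-1] = -3201.8961 N (compression)
  F[0-2] = -408.3321 N (compression)
  F[1-2] = +377.5762 N (tension)
  F[1-3] = +364.6595 N (tension)
  F[2-3] = -367.4523 N (compression)
  F[2-4] = -195.0712 N (compression)
  F[3-4] = +283.5422 N (tension)
  F[3-5] = +189.9414 N (tension)
  F[4-5] = -337.0441 N (compression)
  Rx@0 = +1371.6100 N
  Ry@0 = +3053.5609 N
  Ry@4 = +45.6091 N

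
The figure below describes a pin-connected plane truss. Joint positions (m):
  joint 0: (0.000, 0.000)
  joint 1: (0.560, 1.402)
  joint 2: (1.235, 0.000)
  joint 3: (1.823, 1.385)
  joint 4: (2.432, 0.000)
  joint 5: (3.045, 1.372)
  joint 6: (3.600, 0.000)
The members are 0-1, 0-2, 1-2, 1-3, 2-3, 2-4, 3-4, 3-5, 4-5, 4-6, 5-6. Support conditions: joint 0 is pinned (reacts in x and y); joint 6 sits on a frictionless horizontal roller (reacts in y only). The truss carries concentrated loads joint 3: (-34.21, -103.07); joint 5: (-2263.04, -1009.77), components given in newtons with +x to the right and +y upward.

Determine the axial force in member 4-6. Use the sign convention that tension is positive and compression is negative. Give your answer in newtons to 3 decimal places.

12.402

N=7 nodes, M=11 members, R=3 reactions → 2N=14, M+R=14
member 0 (0-1): L=1.5097, (cx,cy)=(0.3709,0.9287)
member 1 (0-2): L=1.2350, (cx,cy)=(1.0000,0.0000)
member 2 (1-2): L=1.5560, (cx,cy)=(0.4338,-0.9010)
member 3 (1-3): L=1.2631, (cx,cy)=(0.9999,-0.0135)
member 4 (2-3): L=1.5046, (cx,cy)=(0.3908,0.9205)
member 5 (2-4): L=1.1970, (cx,cy)=(1.0000,0.0000)
member 6 (3-4): L=1.5130, (cx,cy)=(0.4025,-0.9154)
member 7 (3-5): L=1.2221, (cx,cy)=(0.9999,-0.0106)
member 8 (4-5): L=1.5027, (cx,cy)=(0.4079,0.9130)
member 9 (4-6): L=1.1680, (cx,cy)=(1.0000,0.0000)
member 10 (5-6): L=1.4800, (cx,cy)=(0.3750,-0.9270)
solve A·x = −loads:
  F[0-1] = -1165.3148 N (compression)
  F[0-2] = -1864.9953 N (compression)
  F[1-2] = +1215.4072 N (tension)
  F[1-3] = -959.5807 N (compression)
  F[2-3] = -1189.6997 N (compression)
  F[2-4] = -872.8349 N (compression)
  F[3-4] = +1090.8426 N (tension)
  F[3-5] = -1829.3914 N (compression)
  F[4-5] = -1093.7082 N (compression)
  F[4-6] = +12.4024 N (tension)
  F[5-6] = -33.0731 N (compression)
  Rx@0 = +2297.2500 N
  Ry@0 = +1082.1804 N
  Ry@6 = +30.6596 N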